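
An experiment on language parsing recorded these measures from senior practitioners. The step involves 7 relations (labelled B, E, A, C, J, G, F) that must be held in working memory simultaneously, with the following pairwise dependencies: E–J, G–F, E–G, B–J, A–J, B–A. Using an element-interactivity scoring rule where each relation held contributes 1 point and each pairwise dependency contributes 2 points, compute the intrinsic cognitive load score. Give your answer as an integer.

19

Count of relations held simultaneously: 7.
Count of pairwise dependencies listed: 6.
Element contribution: 7 × 1 = 7.
Interaction contribution: 6 × 2 = 12.
Intrinsic load = 7 + 12 = 19.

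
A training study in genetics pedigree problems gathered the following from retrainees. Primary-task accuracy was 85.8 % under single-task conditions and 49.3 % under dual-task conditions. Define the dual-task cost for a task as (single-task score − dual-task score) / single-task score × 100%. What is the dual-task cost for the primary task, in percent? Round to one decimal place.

42.5

Cost = (85.8 − 49.3) / 85.8 × 100%
     = 36.5000 / 85.8 × 100% = 42.5408%.
≈ 42.5%.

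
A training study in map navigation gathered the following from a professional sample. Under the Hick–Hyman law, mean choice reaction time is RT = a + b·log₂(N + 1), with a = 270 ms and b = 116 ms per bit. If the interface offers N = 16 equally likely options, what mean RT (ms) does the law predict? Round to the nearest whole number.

log₂(16 + 1) = log₂(17) = 4.0875.
RT = 270 + 116 × 4.0875 = 270 + 474.1500 = 744.1500 ms.
≈ 744 ms.

744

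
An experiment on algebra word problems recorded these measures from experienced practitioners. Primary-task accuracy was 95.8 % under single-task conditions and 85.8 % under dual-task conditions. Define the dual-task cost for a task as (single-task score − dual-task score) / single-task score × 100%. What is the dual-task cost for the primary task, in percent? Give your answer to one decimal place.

10.4

Cost = (95.8 − 85.8) / 95.8 × 100%
     = 10.0000 / 95.8 × 100% = 10.4384%.
≈ 10.4%.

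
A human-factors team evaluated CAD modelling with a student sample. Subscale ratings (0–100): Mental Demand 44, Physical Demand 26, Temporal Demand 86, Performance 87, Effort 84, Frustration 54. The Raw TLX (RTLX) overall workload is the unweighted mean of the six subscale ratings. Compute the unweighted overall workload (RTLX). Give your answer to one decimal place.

Sum of ratings = 44 + 26 + 86 + 87 + 84 + 54 = 381.
RTLX = 381 / 6 = 63.5000 ≈ 63.5.

63.5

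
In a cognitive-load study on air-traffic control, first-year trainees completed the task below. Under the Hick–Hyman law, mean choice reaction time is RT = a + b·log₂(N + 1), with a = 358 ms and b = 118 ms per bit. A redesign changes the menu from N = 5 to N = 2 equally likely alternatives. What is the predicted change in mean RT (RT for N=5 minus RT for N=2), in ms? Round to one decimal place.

RT(5) = 358 + 118·log₂(6) = 358 + 118·2.5850 = 663.0300 ms.
RT(2) = 358 + 118·log₂(3) = 358 + 118·1.5850 = 545.0300 ms.
Difference = 663.0300 − 545.0300 = 118.0000 ≈ 118.0 ms.

118.0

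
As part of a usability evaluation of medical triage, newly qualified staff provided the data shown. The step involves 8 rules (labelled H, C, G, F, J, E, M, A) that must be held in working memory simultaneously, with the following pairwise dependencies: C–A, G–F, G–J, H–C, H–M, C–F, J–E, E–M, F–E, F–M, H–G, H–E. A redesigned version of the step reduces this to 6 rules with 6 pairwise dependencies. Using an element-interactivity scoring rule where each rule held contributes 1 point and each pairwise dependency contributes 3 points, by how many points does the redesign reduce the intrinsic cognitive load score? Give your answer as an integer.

Original: 8 × 1 + 12 × 3 = 8 + 36 = 44.
Redesigned: 6 × 1 + 6 × 3 = 6 + 18 = 24.
Reduction = 44 − 24 = 20.

20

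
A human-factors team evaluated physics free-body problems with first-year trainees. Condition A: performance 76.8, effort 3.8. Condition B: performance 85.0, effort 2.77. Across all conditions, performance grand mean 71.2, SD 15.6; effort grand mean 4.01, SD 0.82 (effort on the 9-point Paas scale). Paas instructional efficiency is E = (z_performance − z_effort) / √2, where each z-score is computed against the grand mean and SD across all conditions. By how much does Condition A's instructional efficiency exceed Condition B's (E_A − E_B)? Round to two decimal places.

Condition A: z_P = (76.8 − 71.2)/15.6 = 0.3590; z_E = (3.8 − 4.01)/0.82 = -0.2561; E_A = (0.3590 − (-0.2561))/√2 = 0.4349.
Condition B: z_P = (85.0 − 71.2)/15.6 = 0.8846; z_E = (2.77 − 4.01)/0.82 = -1.5122; E_B = (0.8846 − (-1.5122))/√2 = 1.6948.
E_A − E_B = 0.4349 − 1.6948 = -1.2599 ≈ -1.26.

-1.26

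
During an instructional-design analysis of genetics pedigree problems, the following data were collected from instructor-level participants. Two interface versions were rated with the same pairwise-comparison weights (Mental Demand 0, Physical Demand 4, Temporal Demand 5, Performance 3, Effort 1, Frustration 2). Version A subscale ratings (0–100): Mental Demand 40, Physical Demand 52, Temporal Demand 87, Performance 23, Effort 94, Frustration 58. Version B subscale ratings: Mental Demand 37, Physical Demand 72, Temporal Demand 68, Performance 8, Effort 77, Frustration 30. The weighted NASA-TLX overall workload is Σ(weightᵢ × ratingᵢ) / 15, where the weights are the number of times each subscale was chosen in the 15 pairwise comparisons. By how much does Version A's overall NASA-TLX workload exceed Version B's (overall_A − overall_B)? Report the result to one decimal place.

8.9

Version A weighted sum = 0·40 + 4·52 + 5·87 + 3·23 + 1·94 + 2·58 = 0 + 208 + 435 + 69 + 94 + 116 = 922; overall_A = 922/15 = 61.4667.
Version B weighted sum = 0·37 + 4·72 + 5·68 + 3·8 + 1·77 + 2·30 = 0 + 288 + 340 + 24 + 77 + 60 = 789; overall_B = 789/15 = 52.6000.
Difference = 61.4667 − 52.6000 = 8.8667 ≈ 8.9.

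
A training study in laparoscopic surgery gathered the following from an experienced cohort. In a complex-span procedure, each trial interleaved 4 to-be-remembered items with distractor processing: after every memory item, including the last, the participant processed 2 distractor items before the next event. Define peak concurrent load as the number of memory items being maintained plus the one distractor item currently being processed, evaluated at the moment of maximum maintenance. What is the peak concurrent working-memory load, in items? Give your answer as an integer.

Maintenance is greatest during the distractor(s) after memory item 4: all 4 memory items are being held.
One distractor item is concurrently being processed.
Peak concurrent load = 4 + 1 = 5 items.

5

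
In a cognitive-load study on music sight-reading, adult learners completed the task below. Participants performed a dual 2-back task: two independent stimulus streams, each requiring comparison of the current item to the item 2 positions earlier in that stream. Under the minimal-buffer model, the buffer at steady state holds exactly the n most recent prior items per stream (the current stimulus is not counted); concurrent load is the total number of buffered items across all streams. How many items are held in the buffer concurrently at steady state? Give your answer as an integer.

Each stream's buffer holds its 2 most recent prior items.
Two independent streams: 2 × 2 = 4 buffered items at steady state.

4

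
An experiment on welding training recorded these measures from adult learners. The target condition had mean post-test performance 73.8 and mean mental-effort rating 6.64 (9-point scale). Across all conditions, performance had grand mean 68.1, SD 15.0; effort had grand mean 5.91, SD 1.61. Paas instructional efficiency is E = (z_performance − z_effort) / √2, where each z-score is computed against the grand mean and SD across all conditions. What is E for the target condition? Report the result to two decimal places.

-0.05

z_performance = (73.8 − 68.1) / 15.0 = 5.7000 / 15.0 = 0.3800.
z_effort = (6.64 − 5.91) / 1.61 = 0.7300 / 1.61 = 0.4534.
z_P − z_E = 0.3800 − 0.4534 = -0.0734.
E = -0.0734 / √2 = -0.0734 / 1.41421 = -0.0519 ≈ -0.05.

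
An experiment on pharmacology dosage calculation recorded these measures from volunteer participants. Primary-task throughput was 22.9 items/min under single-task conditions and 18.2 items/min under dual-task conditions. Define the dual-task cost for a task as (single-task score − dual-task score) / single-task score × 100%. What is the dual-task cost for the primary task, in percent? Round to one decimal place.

Cost = (22.9 − 18.2) / 22.9 × 100%
     = 4.7000 / 22.9 × 100% = 20.5240%.
≈ 20.5%.

20.5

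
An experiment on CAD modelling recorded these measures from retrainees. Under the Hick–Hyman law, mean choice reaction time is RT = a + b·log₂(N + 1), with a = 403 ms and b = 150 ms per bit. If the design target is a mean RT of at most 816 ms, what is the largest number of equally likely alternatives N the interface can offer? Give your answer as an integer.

Set 403 + 150·log₂(N + 1) ≤ 816.
log₂(N + 1) ≤ (816 − 403) / 150 = 2.7533.
N + 1 ≤ 2^2.7533 = 6.7426.
N ≤ 5.7426, so the largest integer N is 5.

5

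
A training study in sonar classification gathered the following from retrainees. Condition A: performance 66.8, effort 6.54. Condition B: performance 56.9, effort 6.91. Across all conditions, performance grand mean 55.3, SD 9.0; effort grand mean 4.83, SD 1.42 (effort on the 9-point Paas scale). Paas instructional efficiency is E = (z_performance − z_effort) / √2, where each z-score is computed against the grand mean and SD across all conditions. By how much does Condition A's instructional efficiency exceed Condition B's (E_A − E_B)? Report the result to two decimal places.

Condition A: z_P = (66.8 − 55.3)/9.0 = 1.2778; z_E = (6.54 − 4.83)/1.42 = 1.2042; E_A = (1.2778 − 1.2042)/√2 = 0.0520.
Condition B: z_P = (56.9 − 55.3)/9.0 = 0.1778; z_E = (6.91 − 4.83)/1.42 = 1.4648; E_B = (0.1778 − 1.4648)/√2 = -0.9100.
E_A − E_B = 0.0520 − (-0.9100) = 0.9620 ≈ 0.96.

0.96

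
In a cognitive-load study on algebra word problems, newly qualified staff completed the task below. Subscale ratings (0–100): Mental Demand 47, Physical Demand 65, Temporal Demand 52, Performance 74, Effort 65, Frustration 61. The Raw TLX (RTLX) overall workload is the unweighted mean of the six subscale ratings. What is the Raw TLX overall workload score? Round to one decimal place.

60.7

Sum of ratings = 47 + 65 + 52 + 74 + 65 + 61 = 364.
RTLX = 364 / 6 = 60.6667 ≈ 60.7.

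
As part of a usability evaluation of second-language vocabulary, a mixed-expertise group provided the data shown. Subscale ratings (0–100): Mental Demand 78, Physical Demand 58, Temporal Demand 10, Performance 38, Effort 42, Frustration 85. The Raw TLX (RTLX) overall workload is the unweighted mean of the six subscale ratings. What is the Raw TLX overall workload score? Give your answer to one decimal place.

51.8

Sum of ratings = 78 + 58 + 10 + 38 + 42 + 85 = 311.
RTLX = 311 / 6 = 51.8333 ≈ 51.8.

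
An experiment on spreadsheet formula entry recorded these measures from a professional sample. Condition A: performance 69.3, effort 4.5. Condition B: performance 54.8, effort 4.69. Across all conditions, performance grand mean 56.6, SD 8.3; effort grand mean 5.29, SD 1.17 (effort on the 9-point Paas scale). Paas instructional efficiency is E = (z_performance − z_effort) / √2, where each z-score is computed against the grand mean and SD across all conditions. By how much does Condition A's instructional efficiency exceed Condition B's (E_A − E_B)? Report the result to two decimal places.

1.35

Condition A: z_P = (69.3 − 56.6)/8.3 = 1.5301; z_E = (4.5 − 5.29)/1.17 = -0.6752; E_A = (1.5301 − (-0.6752))/√2 = 1.5594.
Condition B: z_P = (54.8 − 56.6)/8.3 = -0.2169; z_E = (4.69 − 5.29)/1.17 = -0.5128; E_B = (-0.2169 − (-0.5128))/√2 = 0.2092.
E_A − E_B = 1.5594 − 0.2092 = 1.3502 ≈ 1.35.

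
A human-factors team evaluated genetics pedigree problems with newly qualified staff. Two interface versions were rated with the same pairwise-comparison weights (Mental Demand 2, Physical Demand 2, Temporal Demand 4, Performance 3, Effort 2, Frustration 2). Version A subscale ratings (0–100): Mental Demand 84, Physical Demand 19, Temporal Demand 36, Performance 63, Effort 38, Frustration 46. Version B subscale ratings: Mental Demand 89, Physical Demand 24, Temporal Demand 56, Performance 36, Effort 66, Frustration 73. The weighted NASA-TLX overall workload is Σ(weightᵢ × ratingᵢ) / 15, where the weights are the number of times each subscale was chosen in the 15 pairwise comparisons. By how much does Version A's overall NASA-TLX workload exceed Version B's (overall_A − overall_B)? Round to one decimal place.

Version A weighted sum = 2·84 + 2·19 + 4·36 + 3·63 + 2·38 + 2·46 = 168 + 38 + 144 + 189 + 76 + 92 = 707; overall_A = 707/15 = 47.1333.
Version B weighted sum = 2·89 + 2·24 + 4·56 + 3·36 + 2·66 + 2·73 = 178 + 48 + 224 + 108 + 132 + 146 = 836; overall_B = 836/15 = 55.7333.
Difference = 47.1333 − 55.7333 = -8.6000 ≈ -8.6.

-8.6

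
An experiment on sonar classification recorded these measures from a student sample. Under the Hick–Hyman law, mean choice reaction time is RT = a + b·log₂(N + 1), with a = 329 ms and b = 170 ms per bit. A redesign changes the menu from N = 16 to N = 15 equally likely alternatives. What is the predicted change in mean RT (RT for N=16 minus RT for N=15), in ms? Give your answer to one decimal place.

14.9

RT(16) = 329 + 170·log₂(17) = 329 + 170·4.0875 = 1023.8750 ms.
RT(15) = 329 + 170·log₂(16) = 329 + 170·4.0000 = 1009.0000 ms.
Difference = 1023.8750 − 1009.0000 = 14.8750 ≈ 14.9 ms.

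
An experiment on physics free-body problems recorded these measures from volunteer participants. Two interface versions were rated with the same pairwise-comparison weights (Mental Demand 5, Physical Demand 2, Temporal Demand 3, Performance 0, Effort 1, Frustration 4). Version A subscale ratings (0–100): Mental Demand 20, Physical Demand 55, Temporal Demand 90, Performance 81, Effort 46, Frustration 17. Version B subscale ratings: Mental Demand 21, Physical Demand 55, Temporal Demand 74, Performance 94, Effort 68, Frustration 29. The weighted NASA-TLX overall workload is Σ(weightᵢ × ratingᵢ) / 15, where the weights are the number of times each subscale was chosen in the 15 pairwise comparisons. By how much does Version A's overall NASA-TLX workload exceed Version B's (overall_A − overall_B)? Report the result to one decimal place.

-1.8

Version A weighted sum = 5·20 + 2·55 + 3·90 + 0·81 + 1·46 + 4·17 = 100 + 110 + 270 + 0 + 46 + 68 = 594; overall_A = 594/15 = 39.6000.
Version B weighted sum = 5·21 + 2·55 + 3·74 + 0·94 + 1·68 + 4·29 = 105 + 110 + 222 + 0 + 68 + 116 = 621; overall_B = 621/15 = 41.4000.
Difference = 39.6000 − 41.4000 = -1.8000 ≈ -1.8.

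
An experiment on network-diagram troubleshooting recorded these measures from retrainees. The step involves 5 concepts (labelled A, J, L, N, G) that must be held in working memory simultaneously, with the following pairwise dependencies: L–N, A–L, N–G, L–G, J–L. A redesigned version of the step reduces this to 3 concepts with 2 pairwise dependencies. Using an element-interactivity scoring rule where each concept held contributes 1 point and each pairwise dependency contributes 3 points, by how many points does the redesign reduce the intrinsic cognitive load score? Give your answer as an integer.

Original: 5 × 1 + 5 × 3 = 5 + 15 = 20.
Redesigned: 3 × 1 + 2 × 3 = 3 + 6 = 9.
Reduction = 20 − 9 = 11.

11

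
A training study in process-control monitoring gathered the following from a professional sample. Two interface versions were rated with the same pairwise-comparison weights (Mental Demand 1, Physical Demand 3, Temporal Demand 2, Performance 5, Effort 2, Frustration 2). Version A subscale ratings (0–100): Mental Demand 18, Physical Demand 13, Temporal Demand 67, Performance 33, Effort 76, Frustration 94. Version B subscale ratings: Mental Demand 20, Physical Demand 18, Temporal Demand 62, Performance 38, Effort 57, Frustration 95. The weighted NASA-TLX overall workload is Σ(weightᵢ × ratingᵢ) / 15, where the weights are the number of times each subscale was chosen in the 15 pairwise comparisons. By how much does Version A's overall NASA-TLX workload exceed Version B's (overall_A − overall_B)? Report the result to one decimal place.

Version A weighted sum = 1·18 + 3·13 + 2·67 + 5·33 + 2·76 + 2·94 = 18 + 39 + 134 + 165 + 152 + 188 = 696; overall_A = 696/15 = 46.4000.
Version B weighted sum = 1·20 + 3·18 + 2·62 + 5·38 + 2·57 + 2·95 = 20 + 54 + 124 + 190 + 114 + 190 = 692; overall_B = 692/15 = 46.1333.
Difference = 46.4000 − 46.1333 = 0.2667 ≈ 0.3.

0.3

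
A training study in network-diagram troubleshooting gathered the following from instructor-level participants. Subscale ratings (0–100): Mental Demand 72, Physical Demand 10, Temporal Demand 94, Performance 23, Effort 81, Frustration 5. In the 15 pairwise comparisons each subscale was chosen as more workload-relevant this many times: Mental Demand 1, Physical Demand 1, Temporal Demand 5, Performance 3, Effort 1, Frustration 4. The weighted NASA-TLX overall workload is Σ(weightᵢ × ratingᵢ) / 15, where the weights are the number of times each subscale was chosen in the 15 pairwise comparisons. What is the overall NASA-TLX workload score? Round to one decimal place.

48.1

The tallies are the weights (they sum to 15).
Weighted sum = 1·72 + 1·10 + 5·94 + 3·23 + 1·81 + 4·5
            = 72 + 10 + 470 + 69 + 81 + 20 = 722.
Overall workload = 722 / 15 = 48.1333 ≈ 48.1.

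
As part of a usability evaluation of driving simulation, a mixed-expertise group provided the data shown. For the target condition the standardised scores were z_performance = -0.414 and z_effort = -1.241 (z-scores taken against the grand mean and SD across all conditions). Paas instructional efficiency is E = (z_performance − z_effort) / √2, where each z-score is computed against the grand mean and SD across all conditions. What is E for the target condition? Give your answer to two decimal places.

0.58

z_P − z_E = -0.414 − (-1.241) = 0.8270.
E = 0.8270 / √2 = 0.8270 / 1.41421 = 0.5848 ≈ 0.58.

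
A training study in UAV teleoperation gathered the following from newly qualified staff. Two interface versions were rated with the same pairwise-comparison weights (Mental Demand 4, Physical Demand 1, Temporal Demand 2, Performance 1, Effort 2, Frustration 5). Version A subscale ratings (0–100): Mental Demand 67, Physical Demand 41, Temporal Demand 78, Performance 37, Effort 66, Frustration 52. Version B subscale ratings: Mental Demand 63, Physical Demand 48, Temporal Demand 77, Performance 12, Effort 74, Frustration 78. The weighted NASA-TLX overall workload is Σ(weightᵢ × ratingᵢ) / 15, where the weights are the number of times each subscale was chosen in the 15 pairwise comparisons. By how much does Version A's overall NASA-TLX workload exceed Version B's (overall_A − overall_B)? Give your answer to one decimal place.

-7.3

Version A weighted sum = 4·67 + 1·41 + 2·78 + 1·37 + 2·66 + 5·52 = 268 + 41 + 156 + 37 + 132 + 260 = 894; overall_A = 894/15 = 59.6000.
Version B weighted sum = 4·63 + 1·48 + 2·77 + 1·12 + 2·74 + 5·78 = 252 + 48 + 154 + 12 + 148 + 390 = 1004; overall_B = 1004/15 = 66.9333.
Difference = 59.6000 − 66.9333 = -7.3333 ≈ -7.3.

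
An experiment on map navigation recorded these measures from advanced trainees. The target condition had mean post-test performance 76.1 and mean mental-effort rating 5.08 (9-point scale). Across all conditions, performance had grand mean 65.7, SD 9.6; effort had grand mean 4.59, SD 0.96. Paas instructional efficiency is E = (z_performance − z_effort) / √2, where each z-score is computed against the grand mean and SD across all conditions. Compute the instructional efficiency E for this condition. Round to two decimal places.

0.41

z_performance = (76.1 − 65.7) / 9.6 = 10.4000 / 9.6 = 1.0833.
z_effort = (5.08 − 4.59) / 0.96 = 0.4900 / 0.96 = 0.5104.
z_P − z_E = 1.0833 − 0.5104 = 0.5729.
E = 0.5729 / √2 = 0.5729 / 1.41421 = 0.4051 ≈ 0.41.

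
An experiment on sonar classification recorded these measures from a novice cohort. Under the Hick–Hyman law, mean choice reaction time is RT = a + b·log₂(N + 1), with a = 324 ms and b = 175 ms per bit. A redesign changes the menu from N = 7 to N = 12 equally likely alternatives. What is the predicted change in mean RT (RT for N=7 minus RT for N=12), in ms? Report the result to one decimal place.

RT(7) = 324 + 175·log₂(8) = 324 + 175·3.0000 = 849.0000 ms.
RT(12) = 324 + 175·log₂(13) = 324 + 175·3.7004 = 971.5700 ms.
Difference = 849.0000 − 971.5700 = -122.5700 ≈ -122.6 ms.

-122.6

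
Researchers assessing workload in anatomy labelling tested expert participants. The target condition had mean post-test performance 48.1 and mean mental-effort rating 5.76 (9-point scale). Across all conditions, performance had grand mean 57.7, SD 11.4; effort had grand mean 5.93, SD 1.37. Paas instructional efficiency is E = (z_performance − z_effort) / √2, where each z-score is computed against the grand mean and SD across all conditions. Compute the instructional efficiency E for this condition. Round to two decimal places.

z_performance = (48.1 − 57.7) / 11.4 = -9.6000 / 11.4 = -0.8421.
z_effort = (5.76 − 5.93) / 1.37 = -0.1700 / 1.37 = -0.1241.
z_P − z_E = -0.8421 − (-0.1241) = -0.7180.
E = -0.7180 / √2 = -0.7180 / 1.41421 = -0.5077 ≈ -0.51.

-0.51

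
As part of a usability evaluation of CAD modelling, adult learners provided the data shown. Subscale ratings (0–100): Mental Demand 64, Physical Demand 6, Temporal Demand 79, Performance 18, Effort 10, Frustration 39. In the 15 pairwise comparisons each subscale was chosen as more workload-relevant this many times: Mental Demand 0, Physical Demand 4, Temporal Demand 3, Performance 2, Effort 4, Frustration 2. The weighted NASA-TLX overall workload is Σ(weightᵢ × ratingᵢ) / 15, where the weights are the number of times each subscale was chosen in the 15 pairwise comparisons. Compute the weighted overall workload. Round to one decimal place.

27.7

The tallies are the weights (they sum to 15).
Weighted sum = 0·64 + 4·6 + 3·79 + 2·18 + 4·10 + 2·39
            = 0 + 24 + 237 + 36 + 40 + 78 = 415.
Overall workload = 415 / 15 = 27.6667 ≈ 27.7.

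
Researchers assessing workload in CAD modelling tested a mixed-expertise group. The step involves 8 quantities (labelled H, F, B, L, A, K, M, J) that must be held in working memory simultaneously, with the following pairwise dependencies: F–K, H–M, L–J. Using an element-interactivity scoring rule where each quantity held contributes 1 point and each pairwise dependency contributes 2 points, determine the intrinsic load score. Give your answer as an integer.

14

Count of quantities held simultaneously: 8.
Count of pairwise dependencies listed: 3.
Element contribution: 8 × 1 = 8.
Interaction contribution: 3 × 2 = 6.
Intrinsic load = 8 + 6 = 14.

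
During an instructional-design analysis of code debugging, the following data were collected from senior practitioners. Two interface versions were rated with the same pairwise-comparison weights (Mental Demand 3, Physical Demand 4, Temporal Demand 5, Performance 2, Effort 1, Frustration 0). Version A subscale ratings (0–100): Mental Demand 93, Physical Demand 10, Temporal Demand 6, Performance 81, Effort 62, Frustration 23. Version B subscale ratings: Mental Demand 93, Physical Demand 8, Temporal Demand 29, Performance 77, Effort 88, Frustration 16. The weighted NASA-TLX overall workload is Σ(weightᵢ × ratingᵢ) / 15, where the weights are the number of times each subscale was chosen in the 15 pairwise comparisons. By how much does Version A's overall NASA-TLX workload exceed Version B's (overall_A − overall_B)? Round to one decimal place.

-8.3

Version A weighted sum = 3·93 + 4·10 + 5·6 + 2·81 + 1·62 + 0·23 = 279 + 40 + 30 + 162 + 62 + 0 = 573; overall_A = 573/15 = 38.2000.
Version B weighted sum = 3·93 + 4·8 + 5·29 + 2·77 + 1·88 + 0·16 = 279 + 32 + 145 + 154 + 88 + 0 = 698; overall_B = 698/15 = 46.5333.
Difference = 38.2000 − 46.5333 = -8.3333 ≈ -8.3.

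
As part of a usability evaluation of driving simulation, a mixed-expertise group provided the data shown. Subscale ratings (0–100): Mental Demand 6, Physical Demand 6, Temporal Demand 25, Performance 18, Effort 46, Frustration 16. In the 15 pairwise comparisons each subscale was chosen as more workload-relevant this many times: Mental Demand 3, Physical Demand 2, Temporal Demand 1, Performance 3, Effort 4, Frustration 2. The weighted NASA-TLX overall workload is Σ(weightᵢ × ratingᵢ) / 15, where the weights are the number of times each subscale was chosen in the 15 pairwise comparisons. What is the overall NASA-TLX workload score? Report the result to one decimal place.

21.7

The tallies are the weights (they sum to 15).
Weighted sum = 3·6 + 2·6 + 1·25 + 3·18 + 4·46 + 2·16
            = 18 + 12 + 25 + 54 + 184 + 32 = 325.
Overall workload = 325 / 15 = 21.6667 ≈ 21.7.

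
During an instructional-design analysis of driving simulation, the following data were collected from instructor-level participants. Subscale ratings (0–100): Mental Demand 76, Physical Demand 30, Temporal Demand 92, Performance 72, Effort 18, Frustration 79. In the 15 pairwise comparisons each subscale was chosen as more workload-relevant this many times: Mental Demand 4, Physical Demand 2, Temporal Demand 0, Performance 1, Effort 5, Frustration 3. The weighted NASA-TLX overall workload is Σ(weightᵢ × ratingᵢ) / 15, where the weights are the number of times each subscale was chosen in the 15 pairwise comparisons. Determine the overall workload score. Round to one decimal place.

50.9

The tallies are the weights (they sum to 15).
Weighted sum = 4·76 + 2·30 + 0·92 + 1·72 + 5·18 + 3·79
            = 304 + 60 + 0 + 72 + 90 + 237 = 763.
Overall workload = 763 / 15 = 50.8667 ≈ 50.9.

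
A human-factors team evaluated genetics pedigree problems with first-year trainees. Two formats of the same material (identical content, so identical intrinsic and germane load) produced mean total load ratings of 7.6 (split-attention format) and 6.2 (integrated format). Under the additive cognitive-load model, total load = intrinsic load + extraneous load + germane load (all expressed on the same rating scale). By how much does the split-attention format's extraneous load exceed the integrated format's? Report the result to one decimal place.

Intrinsic and germane load are equal across formats, so the difference in total load equals the difference in extraneous load.
Extraneous-load difference = 7.6 − 6.2 = 1.4.

1.4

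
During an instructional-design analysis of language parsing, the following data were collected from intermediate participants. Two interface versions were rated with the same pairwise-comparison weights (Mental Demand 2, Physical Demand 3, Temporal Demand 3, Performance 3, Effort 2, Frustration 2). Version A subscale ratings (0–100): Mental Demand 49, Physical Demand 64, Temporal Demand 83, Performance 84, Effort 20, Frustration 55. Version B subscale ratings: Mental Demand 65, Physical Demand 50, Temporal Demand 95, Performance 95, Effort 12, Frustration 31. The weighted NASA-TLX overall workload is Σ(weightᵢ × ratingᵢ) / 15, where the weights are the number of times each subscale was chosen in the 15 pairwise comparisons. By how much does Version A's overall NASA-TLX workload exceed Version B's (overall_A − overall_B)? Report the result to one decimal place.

0.3

Version A weighted sum = 2·49 + 3·64 + 3·83 + 3·84 + 2·20 + 2·55 = 98 + 192 + 249 + 252 + 40 + 110 = 941; overall_A = 941/15 = 62.7333.
Version B weighted sum = 2·65 + 3·50 + 3·95 + 3·95 + 2·12 + 2·31 = 130 + 150 + 285 + 285 + 24 + 62 = 936; overall_B = 936/15 = 62.4000.
Difference = 62.7333 − 62.4000 = 0.3333 ≈ 0.3.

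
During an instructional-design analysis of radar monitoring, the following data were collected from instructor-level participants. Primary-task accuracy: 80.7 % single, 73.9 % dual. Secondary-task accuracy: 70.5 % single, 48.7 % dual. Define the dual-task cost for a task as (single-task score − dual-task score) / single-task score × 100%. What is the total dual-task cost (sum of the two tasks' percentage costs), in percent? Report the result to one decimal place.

39.3

Primary cost = (80.7 − 73.9) / 80.7 × 100% = 8.4263%.
Secondary cost = (70.5 − 48.7) / 70.5 × 100% = 30.9220%.
Total = 8.4263% + 30.9220% = 39.3483% ≈ 39.3%.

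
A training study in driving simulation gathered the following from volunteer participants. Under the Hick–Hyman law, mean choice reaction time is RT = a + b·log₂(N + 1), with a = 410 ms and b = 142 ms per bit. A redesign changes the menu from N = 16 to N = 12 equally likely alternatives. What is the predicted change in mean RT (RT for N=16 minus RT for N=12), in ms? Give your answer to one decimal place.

55.0

RT(16) = 410 + 142·log₂(17) = 410 + 142·4.0875 = 990.4250 ms.
RT(12) = 410 + 142·log₂(13) = 410 + 142·3.7004 = 935.4568 ms.
Difference = 990.4250 − 935.4568 = 54.9682 ≈ 55.0 ms.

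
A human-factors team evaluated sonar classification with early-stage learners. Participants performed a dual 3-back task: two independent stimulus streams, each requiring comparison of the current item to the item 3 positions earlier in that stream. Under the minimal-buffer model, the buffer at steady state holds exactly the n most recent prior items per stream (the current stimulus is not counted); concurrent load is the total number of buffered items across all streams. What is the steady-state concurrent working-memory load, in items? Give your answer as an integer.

6

Each stream's buffer holds its 3 most recent prior items.
Two independent streams: 2 × 3 = 6 buffered items at steady state.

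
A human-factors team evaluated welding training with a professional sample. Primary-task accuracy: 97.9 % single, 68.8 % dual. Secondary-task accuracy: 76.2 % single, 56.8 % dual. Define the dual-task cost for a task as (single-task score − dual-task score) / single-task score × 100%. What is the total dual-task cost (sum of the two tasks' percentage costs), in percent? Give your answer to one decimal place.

55.2

Primary cost = (97.9 − 68.8) / 97.9 × 100% = 29.7242%.
Secondary cost = (76.2 − 56.8) / 76.2 × 100% = 25.4593%.
Total = 29.7242% + 25.4593% = 55.1835% ≈ 55.2%.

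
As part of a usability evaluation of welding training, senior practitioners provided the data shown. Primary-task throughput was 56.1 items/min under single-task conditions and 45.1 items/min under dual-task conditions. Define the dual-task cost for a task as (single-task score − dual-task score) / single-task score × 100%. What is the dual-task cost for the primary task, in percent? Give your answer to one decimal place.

19.6

Cost = (56.1 − 45.1) / 56.1 × 100%
     = 11.0000 / 56.1 × 100% = 19.6078%.
≈ 19.6%.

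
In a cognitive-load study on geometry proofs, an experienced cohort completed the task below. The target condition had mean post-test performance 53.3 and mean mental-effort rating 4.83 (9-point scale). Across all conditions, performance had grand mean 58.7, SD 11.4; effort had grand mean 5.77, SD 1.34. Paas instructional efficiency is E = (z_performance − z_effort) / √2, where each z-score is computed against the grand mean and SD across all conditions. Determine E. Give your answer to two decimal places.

z_performance = (53.3 − 58.7) / 11.4 = -5.4000 / 11.4 = -0.4737.
z_effort = (4.83 − 5.77) / 1.34 = -0.9400 / 1.34 = -0.7015.
z_P − z_E = -0.4737 − (-0.7015) = 0.2278.
E = 0.2278 / √2 = 0.2278 / 1.41421 = 0.1611 ≈ 0.16.

0.16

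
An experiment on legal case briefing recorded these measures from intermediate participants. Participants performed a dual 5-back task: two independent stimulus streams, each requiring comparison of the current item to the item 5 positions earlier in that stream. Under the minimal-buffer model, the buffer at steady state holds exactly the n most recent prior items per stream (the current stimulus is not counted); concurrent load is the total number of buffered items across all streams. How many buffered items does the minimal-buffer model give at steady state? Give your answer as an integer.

Each stream's buffer holds its 5 most recent prior items.
Two independent streams: 2 × 5 = 10 buffered items at steady state.

10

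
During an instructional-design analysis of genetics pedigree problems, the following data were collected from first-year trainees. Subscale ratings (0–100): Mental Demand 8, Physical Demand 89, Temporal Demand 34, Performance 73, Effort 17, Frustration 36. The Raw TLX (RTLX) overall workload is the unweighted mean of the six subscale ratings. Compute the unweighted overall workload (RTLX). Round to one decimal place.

Sum of ratings = 8 + 89 + 34 + 73 + 17 + 36 = 257.
RTLX = 257 / 6 = 42.8333 ≈ 42.8.

42.8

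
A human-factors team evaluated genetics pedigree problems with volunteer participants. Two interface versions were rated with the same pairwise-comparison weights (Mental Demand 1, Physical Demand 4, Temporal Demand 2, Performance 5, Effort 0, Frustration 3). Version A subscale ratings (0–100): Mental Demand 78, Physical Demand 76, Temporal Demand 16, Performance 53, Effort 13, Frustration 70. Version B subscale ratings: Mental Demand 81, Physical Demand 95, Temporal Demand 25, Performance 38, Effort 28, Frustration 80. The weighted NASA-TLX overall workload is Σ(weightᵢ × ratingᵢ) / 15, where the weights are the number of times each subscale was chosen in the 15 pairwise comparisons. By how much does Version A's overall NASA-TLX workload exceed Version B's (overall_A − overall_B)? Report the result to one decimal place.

-3.5

Version A weighted sum = 1·78 + 4·76 + 2·16 + 5·53 + 0·13 + 3·70 = 78 + 304 + 32 + 265 + 0 + 210 = 889; overall_A = 889/15 = 59.2667.
Version B weighted sum = 1·81 + 4·95 + 2·25 + 5·38 + 0·28 + 3·80 = 81 + 380 + 50 + 190 + 0 + 240 = 941; overall_B = 941/15 = 62.7333.
Difference = 59.2667 − 62.7333 = -3.4666 ≈ -3.5.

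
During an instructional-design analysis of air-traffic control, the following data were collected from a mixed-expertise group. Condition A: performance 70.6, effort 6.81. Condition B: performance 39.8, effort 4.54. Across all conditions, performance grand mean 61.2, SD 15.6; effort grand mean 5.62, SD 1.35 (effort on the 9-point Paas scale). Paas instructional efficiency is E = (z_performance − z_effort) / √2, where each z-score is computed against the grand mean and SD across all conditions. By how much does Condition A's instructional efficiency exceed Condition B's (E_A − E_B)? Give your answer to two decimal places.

Condition A: z_P = (70.6 − 61.2)/15.6 = 0.6026; z_E = (6.81 − 5.62)/1.35 = 0.8815; E_A = (0.6026 − 0.8815)/√2 = -0.1972.
Condition B: z_P = (39.8 − 61.2)/15.6 = -1.3718; z_E = (4.54 − 5.62)/1.35 = -0.8000; E_B = (-1.3718 − (-0.8000))/√2 = -0.4043.
E_A − E_B = -0.1972 − (-0.4043) = 0.2071 ≈ 0.21.

0.21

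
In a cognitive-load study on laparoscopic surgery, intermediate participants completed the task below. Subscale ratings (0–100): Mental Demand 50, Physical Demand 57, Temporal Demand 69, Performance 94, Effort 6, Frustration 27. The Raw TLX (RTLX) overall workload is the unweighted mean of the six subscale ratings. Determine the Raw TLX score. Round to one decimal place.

Sum of ratings = 50 + 57 + 69 + 94 + 6 + 27 = 303.
RTLX = 303 / 6 = 50.5000 ≈ 50.5.

50.5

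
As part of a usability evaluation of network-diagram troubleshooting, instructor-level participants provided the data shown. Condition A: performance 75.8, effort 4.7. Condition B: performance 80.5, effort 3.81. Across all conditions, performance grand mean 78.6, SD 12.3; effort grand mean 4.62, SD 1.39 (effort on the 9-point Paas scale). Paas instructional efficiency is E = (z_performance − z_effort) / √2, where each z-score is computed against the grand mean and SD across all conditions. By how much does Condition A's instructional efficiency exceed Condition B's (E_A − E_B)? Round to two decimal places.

-0.72

Condition A: z_P = (75.8 − 78.6)/12.3 = -0.2276; z_E = (4.7 − 4.62)/1.39 = 0.0576; E_A = (-0.2276 − 0.0576)/√2 = -0.2017.
Condition B: z_P = (80.5 − 78.6)/12.3 = 0.1545; z_E = (3.81 − 4.62)/1.39 = -0.5827; E_B = (0.1545 − (-0.5827))/√2 = 0.5213.
E_A − E_B = -0.2017 − 0.5213 = -0.7230 ≈ -0.72.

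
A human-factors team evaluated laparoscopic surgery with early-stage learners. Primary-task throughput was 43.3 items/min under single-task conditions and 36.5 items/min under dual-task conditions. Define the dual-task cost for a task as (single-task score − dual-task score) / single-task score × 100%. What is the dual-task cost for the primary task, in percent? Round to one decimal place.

Cost = (43.3 − 36.5) / 43.3 × 100%
     = 6.8000 / 43.3 × 100% = 15.7044%.
≈ 15.7%.

15.7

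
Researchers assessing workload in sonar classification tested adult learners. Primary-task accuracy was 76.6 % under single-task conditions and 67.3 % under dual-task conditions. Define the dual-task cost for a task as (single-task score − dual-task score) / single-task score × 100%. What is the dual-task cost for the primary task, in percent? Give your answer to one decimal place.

12.1

Cost = (76.6 − 67.3) / 76.6 × 100%
     = 9.3000 / 76.6 × 100% = 12.1410%.
≈ 12.1%.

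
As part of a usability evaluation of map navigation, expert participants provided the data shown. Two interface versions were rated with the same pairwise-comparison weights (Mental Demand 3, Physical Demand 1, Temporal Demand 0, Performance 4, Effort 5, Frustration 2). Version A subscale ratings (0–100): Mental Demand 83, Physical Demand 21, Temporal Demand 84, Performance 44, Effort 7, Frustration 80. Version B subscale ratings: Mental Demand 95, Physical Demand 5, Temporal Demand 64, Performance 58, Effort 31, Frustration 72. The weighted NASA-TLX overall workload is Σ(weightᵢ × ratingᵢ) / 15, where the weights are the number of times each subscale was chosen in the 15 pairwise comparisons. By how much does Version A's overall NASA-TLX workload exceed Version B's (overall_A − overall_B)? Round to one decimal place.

Version A weighted sum = 3·83 + 1·21 + 0·84 + 4·44 + 5·7 + 2·80 = 249 + 21 + 0 + 176 + 35 + 160 = 641; overall_A = 641/15 = 42.7333.
Version B weighted sum = 3·95 + 1·5 + 0·64 + 4·58 + 5·31 + 2·72 = 285 + 5 + 0 + 232 + 155 + 144 = 821; overall_B = 821/15 = 54.7333.
Difference = 42.7333 − 54.7333 = -12.0000 ≈ -12.0.

-12.0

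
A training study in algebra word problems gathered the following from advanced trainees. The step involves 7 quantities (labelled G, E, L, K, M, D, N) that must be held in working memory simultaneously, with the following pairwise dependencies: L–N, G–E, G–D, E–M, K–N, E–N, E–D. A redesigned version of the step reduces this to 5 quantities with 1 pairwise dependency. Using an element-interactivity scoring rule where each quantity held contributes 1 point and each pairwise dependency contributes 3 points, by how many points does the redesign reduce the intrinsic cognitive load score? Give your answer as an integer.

Original: 7 × 1 + 7 × 3 = 7 + 21 = 28.
Redesigned: 5 × 1 + 1 × 3 = 5 + 3 = 8.
Reduction = 28 − 8 = 20.

20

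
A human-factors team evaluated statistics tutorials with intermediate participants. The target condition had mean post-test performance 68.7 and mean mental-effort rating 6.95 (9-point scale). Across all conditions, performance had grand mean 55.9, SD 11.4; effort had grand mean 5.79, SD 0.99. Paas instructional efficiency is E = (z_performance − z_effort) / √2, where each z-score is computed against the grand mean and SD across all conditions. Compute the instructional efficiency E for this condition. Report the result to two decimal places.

-0.03

z_performance = (68.7 − 55.9) / 11.4 = 12.8000 / 11.4 = 1.1228.
z_effort = (6.95 − 5.79) / 0.99 = 1.1600 / 0.99 = 1.1717.
z_P − z_E = 1.1228 − 1.1717 = -0.0489.
E = -0.0489 / √2 = -0.0489 / 1.41421 = -0.0346 ≈ -0.03.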